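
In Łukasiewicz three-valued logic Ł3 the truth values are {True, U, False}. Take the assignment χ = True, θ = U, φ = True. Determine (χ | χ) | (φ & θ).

χ | χ = True | True = True
φ & θ = True & U = U
(χ | χ) | (φ & θ) = True | U = True

True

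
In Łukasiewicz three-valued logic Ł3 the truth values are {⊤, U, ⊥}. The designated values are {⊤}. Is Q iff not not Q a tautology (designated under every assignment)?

Every assignment of Q over {⊤, U, ⊥} gives a value in {⊤}.
In particular, with Q=U: Q iff not not Q = ⊤.

Yes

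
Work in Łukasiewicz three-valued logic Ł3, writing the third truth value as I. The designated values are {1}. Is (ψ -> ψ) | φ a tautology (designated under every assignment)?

Every assignment of ψ, φ over {1, I, 0} gives a value in {1}.
In particular, with ψ=I, φ=I: (ψ -> ψ) | φ = 1.

Yes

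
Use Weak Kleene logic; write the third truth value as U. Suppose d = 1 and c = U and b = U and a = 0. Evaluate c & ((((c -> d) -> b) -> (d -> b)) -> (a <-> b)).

U

c -> d = U -> 1 = U
(c -> d) -> b = U -> U = U
d -> b = 1 -> U = U
((c -> d) -> b) -> (d -> b) = U -> U = U
a <-> b = 0 <-> U = U
(((c -> d) -> b) -> (d -> b)) -> (a <-> b) = U -> U = U
c & ((((c -> d) -> b) -> (d -> b)) -> (a <-> b)) = U & U = U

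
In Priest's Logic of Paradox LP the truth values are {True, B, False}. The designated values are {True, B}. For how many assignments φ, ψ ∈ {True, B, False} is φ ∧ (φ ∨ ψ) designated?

Of the 9 assignments, 6 give a value in {True, B}.

6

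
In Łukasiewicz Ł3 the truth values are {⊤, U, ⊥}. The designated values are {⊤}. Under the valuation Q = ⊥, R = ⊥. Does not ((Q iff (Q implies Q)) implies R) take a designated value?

No

Q implies Q = ⊥ implies ⊥ = ⊤
Q iff (Q implies Q) = ⊥ iff ⊤ = ⊥
(Q iff (Q implies Q)) implies R = ⊥ implies ⊥ = ⊤
not ((Q iff (Q implies Q)) implies R) = not ⊤ = ⊥
⊥ ∉ {⊤}.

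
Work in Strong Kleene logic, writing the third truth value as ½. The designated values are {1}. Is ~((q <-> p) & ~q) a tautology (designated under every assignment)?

Countermodel: q=½, p=1 gives ½, which is not designated.

No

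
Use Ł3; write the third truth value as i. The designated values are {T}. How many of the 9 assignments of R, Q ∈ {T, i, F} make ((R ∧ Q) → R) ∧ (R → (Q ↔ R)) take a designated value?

Of the 9 assignments, 7 give a value in {T}.

7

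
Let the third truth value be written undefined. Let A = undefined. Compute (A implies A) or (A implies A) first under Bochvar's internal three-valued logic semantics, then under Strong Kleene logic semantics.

undefined; undefined

In Bochvar's internal three-valued logic: A implies A = undefined implies undefined = undefined  [any arg is the third value ⇒ result is the third value]
A implies A = undefined implies undefined = undefined
(A implies A) or (A implies A) = undefined or undefined = undefined
In Strong Kleene logic: A implies A = undefined implies undefined = undefined
A implies A = undefined implies undefined = undefined
(A implies A) or (A implies A) = undefined or undefined = undefined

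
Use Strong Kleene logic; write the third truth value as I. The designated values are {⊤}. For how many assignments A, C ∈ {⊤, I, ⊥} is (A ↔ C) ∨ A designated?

Designated under: (A=⊤, C=⊤); (A=⊤, C=I); (A=⊤, C=⊥); (A=⊥, C=⊥).

4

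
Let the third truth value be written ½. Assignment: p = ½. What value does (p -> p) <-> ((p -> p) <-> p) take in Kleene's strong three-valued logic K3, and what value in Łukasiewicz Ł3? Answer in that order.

½; ½

In Kleene's strong three-valued logic K3: p -> p = ½ -> ½ = ½  [~½ | ½]
p -> p = ½ -> ½ = ½
(p -> p) <-> p = ½ <-> ½ = ½
(p -> p) <-> ((p -> p) <-> p) = ½ <-> ½ = ½
In Łukasiewicz Ł3: p -> p = ½ -> ½ = ⊤
p -> p = ½ -> ½ = ⊤
(p -> p) <-> p = ⊤ <-> ½ = ½
(p -> p) <-> ((p -> p) <-> p) = ⊤ <-> ½ = ½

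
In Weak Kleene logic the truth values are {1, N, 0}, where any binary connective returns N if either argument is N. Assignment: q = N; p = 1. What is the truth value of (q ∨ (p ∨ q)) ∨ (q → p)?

p ∨ q = 1 ∨ N = N
q ∨ (p ∨ q) = N ∨ N = N
q → p = N → 1 = N  [any arg is the third value ⇒ result is the third value]
(q ∨ (p ∨ q)) ∨ (q → p) = N ∨ N = N

N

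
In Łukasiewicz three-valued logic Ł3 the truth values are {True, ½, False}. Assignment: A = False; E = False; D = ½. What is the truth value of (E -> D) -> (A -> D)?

True

E -> D = False -> ½ = True  [min(1, 1−0+½)]
A -> D = False -> ½ = True
(E -> D) -> (A -> D) = True -> True = True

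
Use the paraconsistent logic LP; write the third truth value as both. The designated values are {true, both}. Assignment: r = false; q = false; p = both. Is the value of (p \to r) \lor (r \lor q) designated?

Yes

p \to r = both \to false = both  [\lnot both \lor false]
r \lor q = false \lor false = false
(p \to r) \lor (r \lor q) = both \lor false = both
both ∈ {true, both}.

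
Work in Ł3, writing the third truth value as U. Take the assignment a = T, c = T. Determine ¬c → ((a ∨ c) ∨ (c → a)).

T

¬c = ¬T = F
a ∨ c = T ∨ T = T
c → a = T → T = T
(a ∨ c) ∨ (c → a) = T ∨ T = T
¬c → ((a ∨ c) ∨ (c → a)) = F → T = T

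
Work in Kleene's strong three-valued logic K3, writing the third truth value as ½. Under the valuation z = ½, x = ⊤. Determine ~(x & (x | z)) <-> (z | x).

x | z = ⊤ | ½ = ⊤
x & (x | z) = ⊤ & ⊤ = ⊤
~(x & (x | z)) = ~⊤ = ⊥
z | x = ½ | ⊤ = ⊤
~(x & (x | z)) <-> (z | x) = ⊥ <-> ⊤ = ⊥

⊥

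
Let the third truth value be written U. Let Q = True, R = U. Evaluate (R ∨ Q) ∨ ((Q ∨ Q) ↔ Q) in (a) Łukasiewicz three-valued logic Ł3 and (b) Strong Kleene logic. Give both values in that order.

True; True

In Łukasiewicz three-valued logic Ł3: R ∨ Q = U ∨ True = True
Q ∨ Q = True ∨ True = True
(Q ∨ Q) ↔ Q = True ↔ True = True
(R ∨ Q) ∨ ((Q ∨ Q) ↔ Q) = True ∨ True = True
In Strong Kleene logic: R ∨ Q = U ∨ True = True
Q ∨ Q = True ∨ True = True
(Q ∨ Q) ↔ Q = True ↔ True = True
(R ∨ Q) ∨ ((Q ∨ Q) ↔ Q) = True ∨ True = True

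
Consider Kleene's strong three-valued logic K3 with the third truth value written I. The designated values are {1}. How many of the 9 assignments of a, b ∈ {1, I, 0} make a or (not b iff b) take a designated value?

3

Designated under: (a=1, b=1); (a=1, b=I); (a=1, b=0).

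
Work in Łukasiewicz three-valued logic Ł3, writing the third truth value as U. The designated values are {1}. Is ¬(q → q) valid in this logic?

No

Countermodel: q=1 gives 0, which is not designated.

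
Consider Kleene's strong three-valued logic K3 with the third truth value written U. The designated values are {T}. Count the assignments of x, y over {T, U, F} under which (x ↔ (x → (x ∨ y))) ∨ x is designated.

3

Designated under: (x=T, y=T); (x=T, y=U); (x=T, y=F).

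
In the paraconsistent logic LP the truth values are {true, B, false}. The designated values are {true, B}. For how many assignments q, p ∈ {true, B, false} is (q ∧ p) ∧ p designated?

Designated under: (q=true, p=true); (q=true, p=B); (q=B, p=true); (q=B, p=B).

4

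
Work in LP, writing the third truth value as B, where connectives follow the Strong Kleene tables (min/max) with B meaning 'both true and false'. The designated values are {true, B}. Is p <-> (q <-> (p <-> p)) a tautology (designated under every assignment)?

No

Countermodel: p=true, q=false gives false, which is not designated.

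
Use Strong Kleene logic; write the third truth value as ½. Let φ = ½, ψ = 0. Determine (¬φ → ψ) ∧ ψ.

¬φ = ¬½ = ½
¬φ → ψ = ½ → 0 = ½
(¬φ → ψ) ∧ ψ = ½ ∧ 0 = 0

0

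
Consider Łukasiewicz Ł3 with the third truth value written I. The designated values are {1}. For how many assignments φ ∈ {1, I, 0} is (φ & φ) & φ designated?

1

φ=1: 1 ✓
φ=I: I ·
φ=0: 0 ·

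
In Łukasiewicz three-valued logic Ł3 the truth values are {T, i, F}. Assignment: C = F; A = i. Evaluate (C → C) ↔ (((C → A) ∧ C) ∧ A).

F

C → C = F → F = T
C → A = F → i = T  [min(1, 1−0+½)]
(C → A) ∧ C = T ∧ F = F
((C → A) ∧ C) ∧ A = F ∧ i = F
(C → C) ↔ (((C → A) ∧ C) ∧ A) = T ↔ F = F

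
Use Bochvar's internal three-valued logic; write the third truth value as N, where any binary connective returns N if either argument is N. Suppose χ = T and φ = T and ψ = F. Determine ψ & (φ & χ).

F

φ & χ = T & T = T
ψ & (φ & χ) = F & T = F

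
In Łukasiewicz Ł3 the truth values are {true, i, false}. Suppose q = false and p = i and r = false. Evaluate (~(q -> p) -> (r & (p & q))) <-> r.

false

q -> p = false -> i = true  [min(1, 1−0+½)]
~(q -> p) = ~true = false
p & q = i & false = false
r & (p & q) = false & false = false
~(q -> p) -> (r & (p & q)) = false -> false = true
(~(q -> p) -> (r & (p & q))) <-> r = true <-> false = false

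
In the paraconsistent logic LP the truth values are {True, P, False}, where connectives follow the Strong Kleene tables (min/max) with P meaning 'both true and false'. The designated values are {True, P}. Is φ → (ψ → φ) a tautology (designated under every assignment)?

Every assignment of φ, ψ over {True, P, False} gives a value in {True, P}.
In particular, with φ=P, ψ=P: φ → (ψ → φ) = P.

Yes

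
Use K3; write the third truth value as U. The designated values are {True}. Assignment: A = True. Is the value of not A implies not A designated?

Yes

not A = not True = False
not A = not True = False
not A implies not A = False implies False = True
True ∈ {True}.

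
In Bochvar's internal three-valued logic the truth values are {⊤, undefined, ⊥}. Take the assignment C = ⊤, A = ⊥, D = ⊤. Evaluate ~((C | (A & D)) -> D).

A & D = ⊥ & ⊤ = ⊥
C | (A & D) = ⊤ | ⊥ = ⊤
(C | (A & D)) -> D = ⊤ -> ⊤ = ⊤
~((C | (A & D)) -> D) = ~⊤ = ⊥

⊥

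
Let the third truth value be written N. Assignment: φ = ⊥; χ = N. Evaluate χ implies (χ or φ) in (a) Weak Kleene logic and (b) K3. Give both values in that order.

N; N

In Weak Kleene logic: χ or φ = N or ⊥ = N
χ implies (χ or φ) = N implies N = N  [any arg is the third value ⇒ result is the third value]
In K3: χ or φ = N or ⊥ = N
χ implies (χ or φ) = N implies N = N  [not N or N]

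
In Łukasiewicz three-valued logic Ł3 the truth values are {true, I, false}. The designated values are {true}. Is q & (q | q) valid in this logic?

No

Countermodel: q=I gives I, which is not designated.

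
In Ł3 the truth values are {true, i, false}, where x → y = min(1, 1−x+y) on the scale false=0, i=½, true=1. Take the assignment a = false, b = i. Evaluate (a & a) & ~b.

false

a & a = false & false = false
~b = ~i = i
(a & a) & ~b = false & i = false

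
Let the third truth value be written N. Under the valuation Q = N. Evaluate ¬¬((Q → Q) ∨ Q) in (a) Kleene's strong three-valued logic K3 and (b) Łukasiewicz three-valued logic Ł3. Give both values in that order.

In Kleene's strong three-valued logic K3: Q → Q = N → N = N  [¬N ∨ N]
(Q → Q) ∨ Q = N ∨ N = N
¬((Q → Q) ∨ Q) = ¬N = N
¬¬((Q → Q) ∨ Q) = ¬N = N
In Łukasiewicz three-valued logic Ł3: Q → Q = N → N = T  [min(1, 1−½+½)]
(Q → Q) ∨ Q = T ∨ N = T
¬((Q → Q) ∨ Q) = ¬T = F
¬¬((Q → Q) ∨ Q) = ¬F = T
They differ because Kleene's strong three-valued logic K3 and Łukasiewicz three-valued logic Ł3 treat N differently under implication.

N; T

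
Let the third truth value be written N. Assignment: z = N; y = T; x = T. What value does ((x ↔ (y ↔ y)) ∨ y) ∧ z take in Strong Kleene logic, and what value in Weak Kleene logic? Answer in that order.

In Strong Kleene logic: y ↔ y = T ↔ T = T
x ↔ (y ↔ y) = T ↔ T = T
(x ↔ (y ↔ y)) ∨ y = T ∨ T = T
((x ↔ (y ↔ y)) ∨ y) ∧ z = T ∧ N = N
In Weak Kleene logic: y ↔ y = T ↔ T = T
x ↔ (y ↔ y) = T ↔ T = T
(x ↔ (y ↔ y)) ∨ y = T ∨ T = T
((x ↔ (y ↔ y)) ∨ y) ∧ z = T ∧ N = N

N; N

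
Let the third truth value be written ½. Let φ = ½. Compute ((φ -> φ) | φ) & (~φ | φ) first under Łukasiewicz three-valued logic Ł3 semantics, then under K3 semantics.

½; ½

In Łukasiewicz three-valued logic Ł3: φ -> φ = ½ -> ½ = True  [min(1, 1−½+½)]
(φ -> φ) | φ = True | ½ = True
~φ = ~½ = ½
~φ | φ = ½ | ½ = ½
((φ -> φ) | φ) & (~φ | φ) = True & ½ = ½
In K3: φ -> φ = ½ -> ½ = ½  [~½ | ½]
(φ -> φ) | φ = ½ | ½ = ½
~φ = ~½ = ½
~φ | φ = ½ | ½ = ½
((φ -> φ) | φ) & (~φ | φ) = ½ & ½ = ½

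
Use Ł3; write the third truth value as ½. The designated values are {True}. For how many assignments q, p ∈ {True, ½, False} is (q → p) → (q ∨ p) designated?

Of the 9 assignments, 6 give a value in {True}.

6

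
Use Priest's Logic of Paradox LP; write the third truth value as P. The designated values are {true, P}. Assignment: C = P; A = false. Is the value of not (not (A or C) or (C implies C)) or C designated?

Yes

A or C = false or P = P
not (A or C) = not P = P
C implies C = P implies P = P  [not P or P]
not (A or C) or (C implies C) = P or P = P
not (not (A or C) or (C implies C)) = not P = P
not (not (A or C) or (C implies C)) or C = P or P = P
P ∈ {true, P}.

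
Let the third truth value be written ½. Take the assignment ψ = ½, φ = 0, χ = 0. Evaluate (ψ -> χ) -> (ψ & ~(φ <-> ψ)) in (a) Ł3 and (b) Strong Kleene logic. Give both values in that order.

1; ½

In Ł3: ψ -> χ = ½ -> 0 = ½  [min(1, 1−½+0)]
φ <-> ψ = 0 <-> ½ = ½
~(φ <-> ψ) = ~½ = ½
ψ & ~(φ <-> ψ) = ½ & ½ = ½
(ψ -> χ) -> (ψ & ~(φ <-> ψ)) = ½ -> ½ = 1
In Strong Kleene logic: ψ -> χ = ½ -> 0 = ½  [~½ | 0]
φ <-> ψ = 0 <-> ½ = ½
~(φ <-> ψ) = ~½ = ½
ψ & ~(φ <-> ψ) = ½ & ½ = ½
(ψ -> χ) -> (ψ & ~(φ <-> ψ)) = ½ -> ½ = ½
They differ because Ł3 and Strong Kleene logic treat ½ differently under implication.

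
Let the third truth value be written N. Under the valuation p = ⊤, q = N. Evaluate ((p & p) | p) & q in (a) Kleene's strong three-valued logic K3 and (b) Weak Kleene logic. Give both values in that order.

N; N

In Kleene's strong three-valued logic K3: p & p = ⊤ & ⊤ = ⊤
(p & p) | p = ⊤ | ⊤ = ⊤
((p & p) | p) & q = ⊤ & N = N
In Weak Kleene logic: p & p = ⊤ & ⊤ = ⊤
(p & p) | p = ⊤ | ⊤ = ⊤
((p & p) | p) & q = ⊤ & N = N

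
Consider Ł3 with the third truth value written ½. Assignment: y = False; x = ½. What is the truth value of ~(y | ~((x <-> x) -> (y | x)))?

x <-> x = ½ <-> ½ = True
y | x = False | ½ = ½
(x <-> x) -> (y | x) = True -> ½ = ½
~((x <-> x) -> (y | x)) = ~½ = ½
y | ~((x <-> x) -> (y | x)) = False | ½ = ½
~(y | ~((x <-> x) -> (y | x))) = ~½ = ½

½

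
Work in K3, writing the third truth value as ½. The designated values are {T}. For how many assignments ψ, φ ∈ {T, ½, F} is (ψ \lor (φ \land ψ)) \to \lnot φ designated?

5

Of the 9 assignments, 5 give a value in {T}.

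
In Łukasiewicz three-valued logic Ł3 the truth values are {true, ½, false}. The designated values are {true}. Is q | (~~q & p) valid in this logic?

No

Countermodel: q=½, p=true gives ½, which is not designated.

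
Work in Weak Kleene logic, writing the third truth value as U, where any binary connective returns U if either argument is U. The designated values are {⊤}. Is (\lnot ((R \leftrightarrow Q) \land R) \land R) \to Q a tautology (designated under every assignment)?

Countermodel: R=⊤, Q=U gives U, which is not designated.

No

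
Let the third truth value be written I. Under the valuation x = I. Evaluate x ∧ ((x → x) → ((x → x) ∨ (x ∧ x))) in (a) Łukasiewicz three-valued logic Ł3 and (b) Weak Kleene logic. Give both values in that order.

In Łukasiewicz three-valued logic Ł3: x → x = I → I = true  [min(1, 1−½+½)]
x → x = I → I = true
x ∧ x = I ∧ I = I
(x → x) ∨ (x ∧ x) = true ∨ I = true
(x → x) → ((x → x) ∨ (x ∧ x)) = true → true = true
x ∧ ((x → x) → ((x → x) ∨ (x ∧ x))) = I ∧ true = I
In Weak Kleene logic: x → x = I → I = I  [any arg is the third value ⇒ result is the third value]
x → x = I → I = I
x ∧ x = I ∧ I = I
(x → x) ∨ (x ∧ x) = I ∨ I = I
(x → x) → ((x → x) ∨ (x ∧ x)) = I → I = I
x ∧ ((x → x) → ((x → x) ∨ (x ∧ x))) = I ∧ I = I

I; I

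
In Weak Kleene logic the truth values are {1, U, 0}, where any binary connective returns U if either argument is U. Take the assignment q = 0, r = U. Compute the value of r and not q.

not q = not 0 = 1
r and not q = U and 1 = U

U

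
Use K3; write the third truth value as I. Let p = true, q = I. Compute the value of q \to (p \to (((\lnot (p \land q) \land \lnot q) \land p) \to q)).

I

p \land q = true \land I = I
\lnot (p \land q) = \lnot I = I
\lnot q = \lnot I = I
\lnot (p \land q) \land \lnot q = I \land I = I
(\lnot (p \land q) \land \lnot q) \land p = I \land true = I
((\lnot (p \land q) \land \lnot q) \land p) \to q = I \to I = I  [\lnot I \lor I]
p \to (((\lnot (p \land q) \land \lnot q) \land p) \to q) = true \to I = I
q \to (p \to (((\lnot (p \land q) \land \lnot q) \land p) \to q)) = I \to I = I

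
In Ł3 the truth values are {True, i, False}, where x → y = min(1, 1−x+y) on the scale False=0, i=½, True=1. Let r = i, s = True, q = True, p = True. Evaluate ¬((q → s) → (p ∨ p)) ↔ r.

q → s = True → True = True
p ∨ p = True ∨ True = True
(q → s) → (p ∨ p) = True → True = True
¬((q → s) → (p ∨ p)) = ¬True = False
¬((q → s) → (p ∨ p)) ↔ r = False ↔ i = i  [1 − |0−½|]

i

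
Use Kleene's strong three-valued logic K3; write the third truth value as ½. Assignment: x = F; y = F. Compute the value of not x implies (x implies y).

T

not x = not F = T
x implies y = F implies F = T
not x implies (x implies y) = T implies T = T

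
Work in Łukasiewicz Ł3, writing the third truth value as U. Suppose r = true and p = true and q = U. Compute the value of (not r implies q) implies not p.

not r = not true = false
not r implies q = false implies U = true  [min(1, 1−0+½)]
not p = not true = false
(not r implies q) implies not p = true implies false = false

false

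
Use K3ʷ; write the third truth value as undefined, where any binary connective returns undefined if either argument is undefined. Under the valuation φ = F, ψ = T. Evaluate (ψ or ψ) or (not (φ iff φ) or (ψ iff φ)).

T

ψ or ψ = T or T = T
φ iff φ = F iff F = T
not (φ iff φ) = not T = F
ψ iff φ = T iff F = F
not (φ iff φ) or (ψ iff φ) = F or F = F
(ψ or ψ) or (not (φ iff φ) or (ψ iff φ)) = T or F = T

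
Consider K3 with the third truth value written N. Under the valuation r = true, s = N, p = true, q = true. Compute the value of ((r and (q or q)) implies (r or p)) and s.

q or q = true or true = true
r and (q or q) = true and true = true
r or p = true or true = true
(r and (q or q)) implies (r or p) = true implies true = true
((r and (q or q)) implies (r or p)) and s = true and N = N

N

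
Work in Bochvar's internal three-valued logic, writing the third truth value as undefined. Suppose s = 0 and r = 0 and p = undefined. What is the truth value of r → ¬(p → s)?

p → s = undefined → 0 = undefined  [any arg is the third value ⇒ result is the third value]
¬(p → s) = ¬undefined = undefined
r → ¬(p → s) = 0 → undefined = undefined

undefined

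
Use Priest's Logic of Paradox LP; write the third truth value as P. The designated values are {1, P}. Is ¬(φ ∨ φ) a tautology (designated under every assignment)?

Countermodel: φ=1 gives 0, which is not designated.

No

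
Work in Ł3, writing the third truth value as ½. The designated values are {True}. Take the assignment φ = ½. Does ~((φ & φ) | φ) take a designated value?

φ & φ = ½ & ½ = ½
(φ & φ) | φ = ½ | ½ = ½
~((φ & φ) | φ) = ~½ = ½
½ ∉ {True}.

No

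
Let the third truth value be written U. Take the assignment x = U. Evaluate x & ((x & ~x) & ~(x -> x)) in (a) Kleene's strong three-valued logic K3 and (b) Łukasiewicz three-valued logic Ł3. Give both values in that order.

In Kleene's strong three-valued logic K3: ~x = ~U = U
x & ~x = U & U = U
x -> x = U -> U = U  [~U | U]
~(x -> x) = ~U = U
(x & ~x) & ~(x -> x) = U & U = U
x & ((x & ~x) & ~(x -> x)) = U & U = U
In Łukasiewicz three-valued logic Ł3: ~x = ~U = U
x & ~x = U & U = U
x -> x = U -> U = T  [min(1, 1−½+½)]
~(x -> x) = ~T = F
(x & ~x) & ~(x -> x) = U & F = F
x & ((x & ~x) & ~(x -> x)) = U & F = F
They differ because Kleene's strong three-valued logic K3 and Łukasiewicz three-valued logic Ł3 treat U differently under implication.

U; F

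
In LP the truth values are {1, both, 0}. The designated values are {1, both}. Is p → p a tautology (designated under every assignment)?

Every assignment of p over {1, both, 0} gives a value in {1, both}.
In particular, with p=both: p → p = both.

Yes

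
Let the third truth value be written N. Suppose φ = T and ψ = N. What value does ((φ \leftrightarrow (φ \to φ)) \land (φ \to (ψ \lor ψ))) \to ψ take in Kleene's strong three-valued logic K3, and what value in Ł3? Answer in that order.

N; T

In Kleene's strong three-valued logic K3: φ \to φ = T \to T = T
φ \leftrightarrow (φ \to φ) = T \leftrightarrow T = T
ψ \lor ψ = N \lor N = N
φ \to (ψ \lor ψ) = T \to N = N  [\lnot T \lor N]
(φ \leftrightarrow (φ \to φ)) \land (φ \to (ψ \lor ψ)) = T \land N = N
((φ \leftrightarrow (φ \to φ)) \land (φ \to (ψ \lor ψ))) \to ψ = N \to N = N
In Ł3: φ \to φ = T \to T = T
φ \leftrightarrow (φ \to φ) = T \leftrightarrow T = T
ψ \lor ψ = N \lor N = N
φ \to (ψ \lor ψ) = T \to N = N  [min(1, 1−1+½)]
(φ \leftrightarrow (φ \to φ)) \land (φ \to (ψ \lor ψ)) = T \land N = N
((φ \leftrightarrow (φ \to φ)) \land (φ \to (ψ \lor ψ))) \to ψ = N \to N = T
They differ because Kleene's strong three-valued logic K3 and Ł3 treat N differently under implication.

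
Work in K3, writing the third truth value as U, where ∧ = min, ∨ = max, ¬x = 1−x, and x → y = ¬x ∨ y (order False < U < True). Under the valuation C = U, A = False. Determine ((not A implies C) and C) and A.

not A = not False = True
not A implies C = True implies U = U  [not True or U]
(not A implies C) and C = U and U = U
((not A implies C) and C) and A = U and False = False

False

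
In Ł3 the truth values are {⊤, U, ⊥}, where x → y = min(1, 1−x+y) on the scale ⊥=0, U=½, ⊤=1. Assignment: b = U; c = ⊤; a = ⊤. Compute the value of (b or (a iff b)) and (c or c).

a iff b = ⊤ iff U = U  [1 − |1−½|]
b or (a iff b) = U or U = U
c or c = ⊤ or ⊤ = ⊤
(b or (a iff b)) and (c or c) = U and ⊤ = U

U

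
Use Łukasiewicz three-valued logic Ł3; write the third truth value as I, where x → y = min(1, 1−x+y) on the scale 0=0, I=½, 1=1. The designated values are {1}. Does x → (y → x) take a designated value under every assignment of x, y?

Yes

Every assignment of x, y over {1, I, 0} gives a value in {1}.
In particular, with x=I, y=I: x → (y → x) = 1.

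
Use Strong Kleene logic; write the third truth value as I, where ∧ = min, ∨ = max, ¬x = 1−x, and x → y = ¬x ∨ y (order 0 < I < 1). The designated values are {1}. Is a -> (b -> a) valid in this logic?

No

Countermodel: a=I, b=1 gives I, which is not designated.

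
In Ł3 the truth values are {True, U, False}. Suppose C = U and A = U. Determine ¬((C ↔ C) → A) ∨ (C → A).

C ↔ C = U ↔ U = True  [1 − |½−½|]
(C ↔ C) → A = True → U = U
¬((C ↔ C) → A) = ¬U = U
C → A = U → U = True
¬((C ↔ C) → A) ∨ (C → A) = U ∨ True = True

True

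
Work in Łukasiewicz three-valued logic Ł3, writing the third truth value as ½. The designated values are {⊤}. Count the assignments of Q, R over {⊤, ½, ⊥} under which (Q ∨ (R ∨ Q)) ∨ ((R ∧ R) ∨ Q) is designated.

5

Of the 9 assignments, 5 give a value in {⊤}.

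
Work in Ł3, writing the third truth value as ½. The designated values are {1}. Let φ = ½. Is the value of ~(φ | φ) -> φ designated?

φ | φ = ½ | ½ = ½
~(φ | φ) = ~½ = ½
~(φ | φ) -> φ = ½ -> ½ = 1
1 ∈ {1}.

Yes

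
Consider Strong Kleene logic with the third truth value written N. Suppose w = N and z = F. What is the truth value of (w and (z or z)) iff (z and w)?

T

z or z = F or F = F
w and (z or z) = N and F = F
z and w = F and N = F
(w and (z or z)) iff (z and w) = F iff F = T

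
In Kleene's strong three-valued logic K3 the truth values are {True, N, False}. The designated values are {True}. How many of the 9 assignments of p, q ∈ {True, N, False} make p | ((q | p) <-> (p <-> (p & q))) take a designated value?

4

Designated under: (p=True, q=True); (p=True, q=N); (p=True, q=False); (p=False, q=True).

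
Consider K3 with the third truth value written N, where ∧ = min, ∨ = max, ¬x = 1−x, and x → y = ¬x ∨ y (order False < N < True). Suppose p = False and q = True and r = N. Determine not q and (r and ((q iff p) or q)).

False

not q = not True = False
q iff p = True iff False = False
(q iff p) or q = False or True = True
r and ((q iff p) or q) = N and True = N
not q and (r and ((q iff p) or q)) = False and N = False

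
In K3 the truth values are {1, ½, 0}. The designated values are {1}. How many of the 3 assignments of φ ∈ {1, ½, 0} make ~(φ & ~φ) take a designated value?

2

φ=1: 1 ✓
φ=½: ½ ·
φ=0: 1 ✓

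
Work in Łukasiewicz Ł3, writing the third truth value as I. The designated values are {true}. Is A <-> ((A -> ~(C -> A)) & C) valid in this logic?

Countermodel: A=true, C=true gives false, which is not designated.

No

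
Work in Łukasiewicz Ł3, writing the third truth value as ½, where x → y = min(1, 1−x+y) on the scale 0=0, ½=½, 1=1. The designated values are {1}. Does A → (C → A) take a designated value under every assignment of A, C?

Every assignment of A, C over {1, ½, 0} gives a value in {1}.
In particular, with A=½, C=½: A → (C → A) = 1.

Yes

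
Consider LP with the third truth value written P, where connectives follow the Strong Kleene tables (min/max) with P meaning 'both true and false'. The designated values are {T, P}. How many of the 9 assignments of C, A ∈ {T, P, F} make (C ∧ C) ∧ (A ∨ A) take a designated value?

Designated under: (C=T, A=T); (C=T, A=P); (C=P, A=T); (C=P, A=P).

4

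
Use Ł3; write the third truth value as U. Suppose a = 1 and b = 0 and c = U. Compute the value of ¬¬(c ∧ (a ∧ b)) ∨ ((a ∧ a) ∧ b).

0

a ∧ b = 1 ∧ 0 = 0
c ∧ (a ∧ b) = U ∧ 0 = 0
¬(c ∧ (a ∧ b)) = ¬0 = 1
¬¬(c ∧ (a ∧ b)) = ¬1 = 0
a ∧ a = 1 ∧ 1 = 1
(a ∧ a) ∧ b = 1 ∧ 0 = 0
¬¬(c ∧ (a ∧ b)) ∨ ((a ∧ a) ∧ b) = 0 ∨ 0 = 0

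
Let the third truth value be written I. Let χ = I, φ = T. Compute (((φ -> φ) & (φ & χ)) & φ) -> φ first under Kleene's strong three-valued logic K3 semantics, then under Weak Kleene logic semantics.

T; I

In Kleene's strong three-valued logic K3: φ -> φ = T -> T = T
φ & χ = T & I = I
(φ -> φ) & (φ & χ) = T & I = I
((φ -> φ) & (φ & χ)) & φ = I & T = I
(((φ -> φ) & (φ & χ)) & φ) -> φ = I -> T = T  [~I | T]
In Weak Kleene logic: φ -> φ = T -> T = T
φ & χ = T & I = I
(φ -> φ) & (φ & χ) = T & I = I
((φ -> φ) & (φ & χ)) & φ = I & T = I
(((φ -> φ) & (φ & χ)) & φ) -> φ = I -> T = I  [any arg is the third value ⇒ result is the third value]
They differ because Kleene's strong three-valued logic K3 and Weak Kleene logic treat I differently under the binary connectives.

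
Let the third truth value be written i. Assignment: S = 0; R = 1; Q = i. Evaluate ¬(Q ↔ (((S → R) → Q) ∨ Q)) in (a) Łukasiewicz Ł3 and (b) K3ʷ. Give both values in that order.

In Łukasiewicz Ł3: S → R = 0 → 1 = 1
(S → R) → Q = 1 → i = i  [min(1, 1−1+½)]
((S → R) → Q) ∨ Q = i ∨ i = i
Q ↔ (((S → R) → Q) ∨ Q) = i ↔ i = 1
¬(Q ↔ (((S → R) → Q) ∨ Q)) = ¬1 = 0
In K3ʷ: S → R = 0 → 1 = 1
(S → R) → Q = 1 → i = i  [any arg is the third value ⇒ result is the third value]
((S → R) → Q) ∨ Q = i ∨ i = i
Q ↔ (((S → R) → Q) ∨ Q) = i ↔ i = i
¬(Q ↔ (((S → R) → Q) ∨ Q)) = ¬i = i
They differ because Łukasiewicz Ł3 and K3ʷ treat i differently under the binary connectives.

0; i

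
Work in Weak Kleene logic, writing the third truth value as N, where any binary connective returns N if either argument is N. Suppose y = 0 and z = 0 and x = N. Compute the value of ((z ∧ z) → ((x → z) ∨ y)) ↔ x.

N

z ∧ z = 0 ∧ 0 = 0
x → z = N → 0 = N  [any arg is the third value ⇒ result is the third value]
(x → z) ∨ y = N ∨ 0 = N
(z ∧ z) → ((x → z) ∨ y) = 0 → N = N
((z ∧ z) → ((x → z) ∨ y)) ↔ x = N ↔ N = N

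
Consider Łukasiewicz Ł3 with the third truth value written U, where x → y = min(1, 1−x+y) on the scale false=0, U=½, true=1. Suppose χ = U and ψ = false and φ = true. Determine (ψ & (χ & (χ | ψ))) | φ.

χ | ψ = U | false = U
χ & (χ | ψ) = U & U = U
ψ & (χ & (χ | ψ)) = false & U = false
(ψ & (χ & (χ | ψ))) | φ = false | true = true

true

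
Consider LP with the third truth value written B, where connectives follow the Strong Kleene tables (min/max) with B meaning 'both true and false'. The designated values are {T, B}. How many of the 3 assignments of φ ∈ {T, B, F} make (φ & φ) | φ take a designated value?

2

φ=T: T ✓
φ=B: B ✓
φ=F: F ·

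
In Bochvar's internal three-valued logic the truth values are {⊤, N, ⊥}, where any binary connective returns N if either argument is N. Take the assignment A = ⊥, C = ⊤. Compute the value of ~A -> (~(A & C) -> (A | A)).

⊥

~A = ~⊥ = ⊤
A & C = ⊥ & ⊤ = ⊥
~(A & C) = ~⊥ = ⊤
A | A = ⊥ | ⊥ = ⊥
~(A & C) -> (A | A) = ⊤ -> ⊥ = ⊥
~A -> (~(A & C) -> (A | A)) = ⊤ -> ⊥ = ⊥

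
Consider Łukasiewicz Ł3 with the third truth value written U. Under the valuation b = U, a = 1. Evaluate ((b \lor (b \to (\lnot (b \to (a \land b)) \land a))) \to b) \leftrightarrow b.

U

a \land b = 1 \land U = U
b \to (a \land b) = U \to U = 1
\lnot (b \to (a \land b)) = \lnot 1 = 0
\lnot (b \to (a \land b)) \land a = 0 \land 1 = 0
b \to (\lnot (b \to (a \land b)) \land a) = U \to 0 = U
b \lor (b \to (\lnot (b \to (a \land b)) \land a)) = U \lor U = U
(b \lor (b \to (\lnot (b \to (a \land b)) \land a))) \to b = U \to U = 1
((b \lor (b \to (\lnot (b \to (a \land b)) \land a))) \to b) \leftrightarrow b = 1 \leftrightarrow U = U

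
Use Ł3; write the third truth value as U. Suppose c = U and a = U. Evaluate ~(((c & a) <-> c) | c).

false

c & a = U & U = U
(c & a) <-> c = U <-> U = true
((c & a) <-> c) | c = true | U = true
~(((c & a) <-> c) | c) = ~true = false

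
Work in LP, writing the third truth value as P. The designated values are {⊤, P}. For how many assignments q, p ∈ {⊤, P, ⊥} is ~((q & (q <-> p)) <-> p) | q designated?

8

Of the 9 assignments, 8 give a value in {⊤, P}.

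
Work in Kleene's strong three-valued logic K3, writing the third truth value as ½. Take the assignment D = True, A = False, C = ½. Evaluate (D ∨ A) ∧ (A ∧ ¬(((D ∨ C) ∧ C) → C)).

D ∨ A = True ∨ False = True
D ∨ C = True ∨ ½ = True
(D ∨ C) ∧ C = True ∧ ½ = ½
((D ∨ C) ∧ C) → C = ½ → ½ = ½  [¬½ ∨ ½]
¬(((D ∨ C) ∧ C) → C) = ¬½ = ½
A ∧ ¬(((D ∨ C) ∧ C) → C) = False ∧ ½ = False
(D ∨ A) ∧ (A ∧ ¬(((D ∨ C) ∧ C) → C)) = True ∧ False = False

False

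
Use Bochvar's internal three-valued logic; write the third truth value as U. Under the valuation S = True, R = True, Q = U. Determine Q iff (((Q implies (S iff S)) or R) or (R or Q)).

S iff S = True iff True = True
Q implies (S iff S) = U implies True = U
(Q implies (S iff S)) or R = U or True = U
R or Q = True or U = U
((Q implies (S iff S)) or R) or (R or Q) = U or U = U
Q iff (((Q implies (S iff S)) or R) or (R or Q)) = U iff U = U

U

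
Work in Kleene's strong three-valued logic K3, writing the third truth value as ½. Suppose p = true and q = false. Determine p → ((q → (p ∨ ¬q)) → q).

false

¬q = ¬false = true
p ∨ ¬q = true ∨ true = true
q → (p ∨ ¬q) = false → true = true
(q → (p ∨ ¬q)) → q = true → false = false
p → ((q → (p ∨ ¬q)) → q) = true → false = false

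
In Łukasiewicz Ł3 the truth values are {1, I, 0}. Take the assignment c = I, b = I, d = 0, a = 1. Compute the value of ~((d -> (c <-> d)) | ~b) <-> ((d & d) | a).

0

c <-> d = I <-> 0 = I
d -> (c <-> d) = 0 -> I = 1
~b = ~I = I
(d -> (c <-> d)) | ~b = 1 | I = 1
~((d -> (c <-> d)) | ~b) = ~1 = 0
d & d = 0 & 0 = 0
(d & d) | a = 0 | 1 = 1
~((d -> (c <-> d)) | ~b) <-> ((d & d) | a) = 0 <-> 1 = 0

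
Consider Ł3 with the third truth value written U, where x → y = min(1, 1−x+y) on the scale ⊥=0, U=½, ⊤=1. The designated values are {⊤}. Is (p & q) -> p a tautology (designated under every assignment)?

Every assignment of p, q over {⊤, U, ⊥} gives a value in {⊤}.
In particular, with p=U, q=U: (p & q) -> p = ⊤.

Yes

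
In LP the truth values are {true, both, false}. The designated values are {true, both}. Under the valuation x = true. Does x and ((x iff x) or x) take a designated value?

Yes

x iff x = true iff true = true
(x iff x) or x = true or true = true
x and ((x iff x) or x) = true and true = true
true ∈ {true, both}.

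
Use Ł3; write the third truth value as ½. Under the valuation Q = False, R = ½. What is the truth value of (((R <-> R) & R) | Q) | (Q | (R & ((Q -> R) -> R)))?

½

R <-> R = ½ <-> ½ = True
(R <-> R) & R = True & ½ = ½
((R <-> R) & R) | Q = ½ | False = ½
Q -> R = False -> ½ = True
(Q -> R) -> R = True -> ½ = ½
R & ((Q -> R) -> R) = ½ & ½ = ½
Q | (R & ((Q -> R) -> R)) = False | ½ = ½
(((R <-> R) & R) | Q) | (Q | (R & ((Q -> R) -> R))) = ½ | ½ = ½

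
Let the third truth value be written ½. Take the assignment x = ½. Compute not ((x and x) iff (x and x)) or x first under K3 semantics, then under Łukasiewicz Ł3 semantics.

In K3: x and x = ½ and ½ = ½
x and x = ½ and ½ = ½
(x and x) iff (x and x) = ½ iff ½ = ½
not ((x and x) iff (x and x)) = not ½ = ½
not ((x and x) iff (x and x)) or x = ½ or ½ = ½
In Łukasiewicz Ł3: x and x = ½ and ½ = ½
x and x = ½ and ½ = ½
(x and x) iff (x and x) = ½ iff ½ = T
not ((x and x) iff (x and x)) = not T = F
not ((x and x) iff (x and x)) or x = F or ½ = ½

½; ½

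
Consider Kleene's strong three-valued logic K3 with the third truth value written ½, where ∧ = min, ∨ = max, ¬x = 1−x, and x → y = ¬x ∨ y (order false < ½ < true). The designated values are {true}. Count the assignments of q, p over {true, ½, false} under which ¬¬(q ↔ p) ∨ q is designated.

Designated under: (q=true, p=true); (q=true, p=½); (q=true, p=false); (q=false, p=false).

4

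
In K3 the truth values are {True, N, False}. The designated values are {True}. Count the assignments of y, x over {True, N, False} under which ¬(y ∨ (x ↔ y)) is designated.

1

Designated under: (y=False, x=True).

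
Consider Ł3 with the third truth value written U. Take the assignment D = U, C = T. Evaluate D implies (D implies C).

D implies C = U implies T = T  [min(1, 1−½+1)]
D implies (D implies C) = U implies T = T

T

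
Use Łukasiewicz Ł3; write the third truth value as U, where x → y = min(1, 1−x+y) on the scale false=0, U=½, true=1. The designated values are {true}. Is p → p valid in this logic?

Yes

Every assignment of p over {true, U, false} gives a value in {true}.
In particular, with p=U: p → p = true.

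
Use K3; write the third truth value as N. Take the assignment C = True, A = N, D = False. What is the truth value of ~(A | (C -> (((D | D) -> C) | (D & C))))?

False

D | D = False | False = False
(D | D) -> C = False -> True = True
D & C = False & True = False
((D | D) -> C) | (D & C) = True | False = True
C -> (((D | D) -> C) | (D & C)) = True -> True = True
A | (C -> (((D | D) -> C) | (D & C))) = N | True = True
~(A | (C -> (((D | D) -> C) | (D & C)))) = ~True = False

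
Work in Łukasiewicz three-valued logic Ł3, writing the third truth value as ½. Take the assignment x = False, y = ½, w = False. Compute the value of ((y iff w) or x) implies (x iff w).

True

y iff w = ½ iff False = ½
(y iff w) or x = ½ or False = ½
x iff w = False iff False = True
((y iff w) or x) implies (x iff w) = ½ implies True = True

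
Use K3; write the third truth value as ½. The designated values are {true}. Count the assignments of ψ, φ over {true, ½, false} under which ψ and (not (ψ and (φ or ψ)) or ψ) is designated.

3

Designated under: (ψ=true, φ=true); (ψ=true, φ=½); (ψ=true, φ=false).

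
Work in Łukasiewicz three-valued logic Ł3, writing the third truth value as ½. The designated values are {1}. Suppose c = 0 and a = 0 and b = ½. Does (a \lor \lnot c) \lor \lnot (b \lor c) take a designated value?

Yes

\lnot c = \lnot 0 = 1
a \lor \lnot c = 0 \lor 1 = 1
b \lor c = ½ \lor 0 = ½
\lnot (b \lor c) = \lnot ½ = ½
(a \lor \lnot c) \lor \lnot (b \lor c) = 1 \lor ½ = 1
1 ∈ {1}.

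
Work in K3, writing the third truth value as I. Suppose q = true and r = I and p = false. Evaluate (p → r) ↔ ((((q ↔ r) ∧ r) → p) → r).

I

p → r = false → I = true  [¬false ∨ I]
q ↔ r = true ↔ I = I
(q ↔ r) ∧ r = I ∧ I = I
((q ↔ r) ∧ r) → p = I → false = I
(((q ↔ r) ∧ r) → p) → r = I → I = I
(p → r) ↔ ((((q ↔ r) ∧ r) → p) → r) = true ↔ I = I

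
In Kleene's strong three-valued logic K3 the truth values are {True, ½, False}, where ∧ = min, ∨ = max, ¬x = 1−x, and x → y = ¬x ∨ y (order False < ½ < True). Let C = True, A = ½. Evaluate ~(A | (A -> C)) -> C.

True

A -> C = ½ -> True = True
A | (A -> C) = ½ | True = True
~(A | (A -> C)) = ~True = False
~(A | (A -> C)) -> C = False -> True = True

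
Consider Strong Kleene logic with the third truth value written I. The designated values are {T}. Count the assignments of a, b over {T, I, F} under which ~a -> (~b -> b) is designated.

5

Of the 9 assignments, 5 give a value in {T}.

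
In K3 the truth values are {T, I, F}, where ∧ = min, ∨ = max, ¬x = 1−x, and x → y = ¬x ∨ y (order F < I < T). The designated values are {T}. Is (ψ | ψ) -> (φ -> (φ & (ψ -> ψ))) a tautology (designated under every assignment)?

No

Countermodel: ψ=T, φ=I gives I, which is not designated.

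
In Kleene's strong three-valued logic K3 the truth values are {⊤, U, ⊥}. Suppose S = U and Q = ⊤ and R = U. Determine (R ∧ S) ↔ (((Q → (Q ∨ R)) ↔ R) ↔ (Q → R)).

U

R ∧ S = U ∧ U = U
Q ∨ R = ⊤ ∨ U = ⊤
Q → (Q ∨ R) = ⊤ → ⊤ = ⊤
(Q → (Q ∨ R)) ↔ R = ⊤ ↔ U = U
Q → R = ⊤ → U = U
((Q → (Q ∨ R)) ↔ R) ↔ (Q → R) = U ↔ U = U
(R ∧ S) ↔ (((Q → (Q ∨ R)) ↔ R) ↔ (Q → R)) = U ↔ U = U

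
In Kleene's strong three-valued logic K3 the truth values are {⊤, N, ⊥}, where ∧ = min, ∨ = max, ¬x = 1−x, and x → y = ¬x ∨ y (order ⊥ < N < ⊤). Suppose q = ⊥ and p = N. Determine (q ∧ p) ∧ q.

⊥

q ∧ p = ⊥ ∧ N = ⊥
(q ∧ p) ∧ q = ⊥ ∧ ⊥ = ⊥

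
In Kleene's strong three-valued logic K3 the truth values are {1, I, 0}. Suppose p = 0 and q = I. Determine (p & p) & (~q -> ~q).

p & p = 0 & 0 = 0
~q = ~I = I
~q = ~I = I
~q -> ~q = I -> I = I  [~I | I]
(p & p) & (~q -> ~q) = 0 & I = 0

0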